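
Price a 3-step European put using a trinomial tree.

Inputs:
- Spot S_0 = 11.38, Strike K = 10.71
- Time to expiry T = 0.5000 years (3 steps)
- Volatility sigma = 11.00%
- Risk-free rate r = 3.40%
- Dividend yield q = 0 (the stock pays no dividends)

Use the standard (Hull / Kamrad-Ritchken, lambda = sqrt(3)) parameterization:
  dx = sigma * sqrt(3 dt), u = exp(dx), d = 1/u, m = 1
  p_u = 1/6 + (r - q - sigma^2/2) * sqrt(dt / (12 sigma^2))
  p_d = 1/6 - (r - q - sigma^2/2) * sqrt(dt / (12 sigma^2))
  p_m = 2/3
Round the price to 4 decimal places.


Answer: Price = V(0,0) = 0.0744

Derivation:
dt = T/N = 0.166667; dx = sigma*sqrt(3*dt) = 0.077782
u = exp(dx) = 1.080887; d = 1/u = 0.925166
p_u = 0.196612, p_m = 0.666667, p_d = 0.136722
Discount per step: exp(-r*dt) = 0.994349
Stock lattice S(k, j) with j the centered position index:
  k=0: S(0,+0) = 11.3800
  k=1: S(1,-1) = 10.5284; S(1,+0) = 11.3800; S(1,+1) = 12.3005
  k=2: S(2,-2) = 9.7405; S(2,-1) = 10.5284; S(2,+0) = 11.3800; S(2,+1) = 12.3005; S(2,+2) = 13.2954
  k=3: S(3,-3) = 9.0116; S(3,-2) = 9.7405; S(3,-1) = 10.5284; S(3,+0) = 11.3800; S(3,+1) = 12.3005; S(3,+2) = 13.2954; S(3,+3) = 14.3709
Terminal payoffs V(N, j) = max(K - S_T, 0):
  V(3,-3) = 1.698404; V(3,-2) = 0.969486; V(3,-1) = 0.181607; V(3,+0) = 0.000000; V(3,+1) = 0.000000; V(3,+2) = 0.000000; V(3,+3) = 0.000000
Backward induction: V(k, j) = exp(-r*dt) * [p_u * V(k+1, j+1) + p_m * V(k+1, j) + p_d * V(k+1, j-1)]
  V(2,-2) = exp(-r*dt) * [p_u*0.181607 + p_m*0.969486 + p_d*1.698404] = 0.909073
  V(2,-1) = exp(-r*dt) * [p_u*0.000000 + p_m*0.181607 + p_d*0.969486] = 0.252188
  V(2,+0) = exp(-r*dt) * [p_u*0.000000 + p_m*0.000000 + p_d*0.181607] = 0.024689
  V(2,+1) = exp(-r*dt) * [p_u*0.000000 + p_m*0.000000 + p_d*0.000000] = 0.000000
  V(2,+2) = exp(-r*dt) * [p_u*0.000000 + p_m*0.000000 + p_d*0.000000] = 0.000000
  V(1,-1) = exp(-r*dt) * [p_u*0.024689 + p_m*0.252188 + p_d*0.909073] = 0.295590
  V(1,+0) = exp(-r*dt) * [p_u*0.000000 + p_m*0.024689 + p_d*0.252188] = 0.050651
  V(1,+1) = exp(-r*dt) * [p_u*0.000000 + p_m*0.000000 + p_d*0.024689] = 0.003356
  V(0,+0) = exp(-r*dt) * [p_u*0.003356 + p_m*0.050651 + p_d*0.295590] = 0.074418


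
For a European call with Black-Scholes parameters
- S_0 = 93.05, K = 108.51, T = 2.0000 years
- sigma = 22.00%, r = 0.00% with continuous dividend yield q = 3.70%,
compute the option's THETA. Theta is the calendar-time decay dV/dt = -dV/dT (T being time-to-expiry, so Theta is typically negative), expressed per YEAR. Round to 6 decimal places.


Answer: Theta = -1.368863

Derivation:
d1 = -0.5763092272; d2 = -0.8874362109
phi(d1) = 0.3379001992; exp(-qT) = 0.9286716938; exp(-rT) = 1.0000000000
Theta = -S*exp(-qT)*phi(d1)*sigma/(2*sqrt(T)) - r*K*exp(-rT)*N(d2) + q*S*exp(-qT)*N(d1)
N(d1) = 0.2822030936; N(d2) = 0.1874220476; sqrt(T) = 1.4142135624
Term 1 = -93.0500 * 0.9286716938 * 0.3379001992 * 0.2200 / (2 * 1.4142135624) = -2.2711442601
Term 2 = -0.0000 * 108.5100 * 1.0000000000 * 0.1874220476 = -0.0000000000
Term 3 = 0.0370 * 93.0500 * 0.9286716938 * 0.2822030936 = 0.9022815567
Theta = -2.2711442601 + (-0.0000000000) + (0.9022815567) = -1.368863


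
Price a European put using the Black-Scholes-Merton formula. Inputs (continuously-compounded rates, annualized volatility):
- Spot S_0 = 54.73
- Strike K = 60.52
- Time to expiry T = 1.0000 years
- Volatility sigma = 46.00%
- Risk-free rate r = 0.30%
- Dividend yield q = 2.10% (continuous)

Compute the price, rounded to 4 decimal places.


Answer: Price = 14.0714

Derivation:
d1 = (ln(S/K) + (r - q + 0.5*sigma^2) * T) / (sigma * sqrt(T)) = -0.02774323
d2 = d1 - sigma * sqrt(T) = -0.48774323
exp(-rT) = 0.99700450; exp(-qT) = 0.97921896
P = K * exp(-rT) * N(-d2) - S_0 * exp(-qT) * N(-d1)
N(-d1) = 0.51106653; N(-d2) = 0.68713413
P = 60.5200 * 0.99700450 * 0.68713413 - 54.7300 * 0.97921896 * 0.51106653 = 14.0714


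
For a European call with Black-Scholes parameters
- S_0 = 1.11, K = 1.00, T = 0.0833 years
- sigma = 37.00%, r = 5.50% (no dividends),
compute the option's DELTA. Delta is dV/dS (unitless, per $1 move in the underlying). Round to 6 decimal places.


d1 = 1.0735563225; d2 = 0.9667678868
phi(d1) = 0.2242037321; exp(-qT) = 1.0000000000; exp(-rT) = 0.9954289791
N(d1) = 0.8584892088
Delta = exp(-qT) * N(d1) = 1.0000000000 * 0.8584892088 = 0.858489

Answer: Delta = 0.858489


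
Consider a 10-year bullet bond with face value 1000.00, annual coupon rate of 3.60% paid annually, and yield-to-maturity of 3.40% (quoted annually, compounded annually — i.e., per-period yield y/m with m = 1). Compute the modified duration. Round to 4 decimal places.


Coupon per period c = face * coupon_rate / m = 36.000000
Periods per year m = 1; per-period yield y/m = 0.034000
Number of cashflows N = 10
Cashflows (t years, CF_t, discount factor 1/(1+y/m)^(m*t), PV):
  t = 1.0000: CF_t = 36.000000, DF = 0.967118, PV = 34.816248
  t = 2.0000: CF_t = 36.000000, DF = 0.935317, PV = 33.671419
  t = 3.0000: CF_t = 36.000000, DF = 0.904562, PV = 32.564235
  t = 4.0000: CF_t = 36.000000, DF = 0.874818, PV = 31.493458
  t = 5.0000: CF_t = 36.000000, DF = 0.846052, PV = 30.457890
  t = 6.0000: CF_t = 36.000000, DF = 0.818233, PV = 29.456373
  t = 7.0000: CF_t = 36.000000, DF = 0.791327, PV = 28.487788
  t = 8.0000: CF_t = 36.000000, DF = 0.765307, PV = 27.551052
  t = 9.0000: CF_t = 36.000000, DF = 0.740142, PV = 26.645118
  t = 10.0000: CF_t = 1036.000000, DF = 0.715805, PV = 741.573783
Price P = sum_t PV_t = 1016.717364
First compute Macaulay numerator sum_t t * PV_t:
  t * PV_t at t = 1.0000: 34.816248
  t * PV_t at t = 2.0000: 67.342839
  t * PV_t at t = 3.0000: 97.692706
  t * PV_t at t = 4.0000: 125.973831
  t * PV_t at t = 5.0000: 152.289448
  t * PV_t at t = 6.0000: 176.738237
  t * PV_t at t = 7.0000: 199.414516
  t * PV_t at t = 8.0000: 220.408418
  t * PV_t at t = 9.0000: 239.806064
  t * PV_t at t = 10.0000: 7415.737832
Macaulay duration D = 8730.220139 / 1016.717364 = 8.586674
Modified duration = D / (1 + y/m) = 8.586674 / (1 + 0.034000) = 8.304326

Answer: Modified duration = 8.3043


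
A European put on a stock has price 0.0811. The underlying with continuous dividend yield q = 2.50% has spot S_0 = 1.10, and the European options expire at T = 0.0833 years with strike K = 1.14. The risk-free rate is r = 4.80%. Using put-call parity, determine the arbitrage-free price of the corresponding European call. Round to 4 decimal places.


Put-call parity: C - P = S_0 * exp(-qT) - K * exp(-rT).
S_0 * exp(-qT) = 1.1000 * 0.99791967 = 1.09771163
K * exp(-rT) = 1.1400 * 0.99600958 = 1.13545092
C = P + S*exp(-qT) - K*exp(-rT)
C = 0.0811 + 1.09771163 - 1.13545092 = 0.0434

Answer: Call price = 0.0434


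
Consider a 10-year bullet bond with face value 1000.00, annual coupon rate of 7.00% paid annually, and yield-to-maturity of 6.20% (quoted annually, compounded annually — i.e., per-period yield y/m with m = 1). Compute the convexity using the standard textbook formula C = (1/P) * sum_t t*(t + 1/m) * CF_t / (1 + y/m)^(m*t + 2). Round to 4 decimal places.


Answer: Convexity = 66.8212

Derivation:
Coupon per period c = face * coupon_rate / m = 70.000000
Periods per year m = 1; per-period yield y/m = 0.062000
Number of cashflows N = 10
Cashflows (t years, CF_t, discount factor 1/(1+y/m)^(m*t), PV):
  t = 1.0000: CF_t = 70.000000, DF = 0.941620, PV = 65.913371
  t = 2.0000: CF_t = 70.000000, DF = 0.886647, PV = 62.065321
  t = 3.0000: CF_t = 70.000000, DF = 0.834885, PV = 58.441922
  t = 4.0000: CF_t = 70.000000, DF = 0.786144, PV = 55.030058
  t = 5.0000: CF_t = 70.000000, DF = 0.740248, PV = 51.817381
  t = 6.0000: CF_t = 70.000000, DF = 0.697032, PV = 48.792261
  t = 7.0000: CF_t = 70.000000, DF = 0.656339, PV = 45.943748
  t = 8.0000: CF_t = 70.000000, DF = 0.618022, PV = 43.261533
  t = 9.0000: CF_t = 70.000000, DF = 0.581942, PV = 40.735907
  t = 10.0000: CF_t = 1070.000000, DF = 0.547968, PV = 586.325267
Price P = sum_t PV_t = 1058.326769
Convexity numerator sum_t t*(t + 1/m) * CF_t / (1+y/m)^(m*t + 2):
  t = 1.0000: term = 116.883844
  t = 2.0000: term = 330.180350
  t = 3.0000: term = 621.808569
  t = 4.0000: term = 975.845211
  t = 5.0000: term = 1378.312445
  t = 6.0000: term = 1816.984391
  t = 7.0000: term = 2281.210786
  t = 8.0000: term = 2761.756399
  t = 9.0000: term = 3250.654896
  t = 10.0000: term = 57185.017967
Convexity = (1/P) * sum = 70718.654857 / 1058.326769 = 66.821191


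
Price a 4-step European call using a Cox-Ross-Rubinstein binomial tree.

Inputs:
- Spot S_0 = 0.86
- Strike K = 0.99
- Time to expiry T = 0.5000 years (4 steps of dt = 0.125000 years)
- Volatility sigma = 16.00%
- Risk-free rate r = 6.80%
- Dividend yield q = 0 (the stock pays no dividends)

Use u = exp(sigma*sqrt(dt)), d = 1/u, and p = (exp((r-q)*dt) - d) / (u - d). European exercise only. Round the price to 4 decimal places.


dt = T/N = 0.125000
u = exp(sigma*sqrt(dt)) = 1.058199; d = 1/u = 0.945002
p = (exp((r-q)*dt) - d) / (u - d) = 0.561272
Discount per step: exp(-r*dt) = 0.991536
Stock lattice S(k, i) with i counting down-moves:
  k=0: S(0,0) = 0.8600
  k=1: S(1,0) = 0.9101; S(1,1) = 0.8127
  k=2: S(2,0) = 0.9630; S(2,1) = 0.8600; S(2,2) = 0.7680
  k=3: S(3,0) = 1.0191; S(3,1) = 0.9101; S(3,2) = 0.8127; S(3,3) = 0.7258
  k=4: S(4,0) = 1.0784; S(4,1) = 0.9630; S(4,2) = 0.8600; S(4,3) = 0.7680; S(4,4) = 0.6858
Terminal payoffs V(N, i) = max(S_T - K, 0):
  V(4,0) = 0.088371; V(4,1) = 0.000000; V(4,2) = 0.000000; V(4,3) = 0.000000; V(4,4) = 0.000000
Backward induction: V(k, i) = exp(-r*dt) * [p * V(k+1, i) + (1-p) * V(k+1, i+1)].
  V(3,0) = exp(-r*dt) * [p*0.088371 + (1-p)*0.000000] = 0.049180
  V(3,1) = exp(-r*dt) * [p*0.000000 + (1-p)*0.000000] = 0.000000
  V(3,2) = exp(-r*dt) * [p*0.000000 + (1-p)*0.000000] = 0.000000
  V(3,3) = exp(-r*dt) * [p*0.000000 + (1-p)*0.000000] = 0.000000
  V(2,0) = exp(-r*dt) * [p*0.049180 + (1-p)*0.000000] = 0.027370
  V(2,1) = exp(-r*dt) * [p*0.000000 + (1-p)*0.000000] = 0.000000
  V(2,2) = exp(-r*dt) * [p*0.000000 + (1-p)*0.000000] = 0.000000
  V(1,0) = exp(-r*dt) * [p*0.027370 + (1-p)*0.000000] = 0.015232
  V(1,1) = exp(-r*dt) * [p*0.000000 + (1-p)*0.000000] = 0.000000
  V(0,0) = exp(-r*dt) * [p*0.015232 + (1-p)*0.000000] = 0.008477

Answer: Price = V(0,0) = 0.0085


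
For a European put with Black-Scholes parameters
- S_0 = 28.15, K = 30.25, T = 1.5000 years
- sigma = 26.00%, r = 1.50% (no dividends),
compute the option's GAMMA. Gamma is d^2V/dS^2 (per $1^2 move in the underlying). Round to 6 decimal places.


d1 = 0.0039291389; d2 = -0.3145045277
phi(d1) = 0.3989392010; exp(-qT) = 1.0000000000; exp(-rT) = 0.9777512372
Gamma = exp(-qT) * phi(d1) / (S * sigma * sqrt(T)) = 1.0000000000 * 0.3989392010 / (28.1500 * 0.2600 * 1.2247448714) = 0.044505

Answer: Gamma = 0.044505


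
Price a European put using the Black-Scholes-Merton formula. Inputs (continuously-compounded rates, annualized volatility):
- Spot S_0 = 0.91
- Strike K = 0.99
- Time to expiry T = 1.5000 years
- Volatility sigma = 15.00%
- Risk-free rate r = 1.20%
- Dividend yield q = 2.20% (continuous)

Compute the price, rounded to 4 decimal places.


Answer: Price = 0.1234

Derivation:
d1 = (ln(S/K) + (r - q + 0.5*sigma^2) * T) / (sigma * sqrt(T)) = -0.44844901
d2 = d1 - sigma * sqrt(T) = -0.63216074
exp(-rT) = 0.98216103; exp(-qT) = 0.96753856
P = K * exp(-rT) * N(-d2) - S_0 * exp(-qT) * N(-d1)
N(-d1) = 0.67308541; N(-d2) = 0.73635908
P = 0.9900 * 0.98216103 * 0.73635908 - 0.9100 * 0.96753856 * 0.67308541 = 0.1234


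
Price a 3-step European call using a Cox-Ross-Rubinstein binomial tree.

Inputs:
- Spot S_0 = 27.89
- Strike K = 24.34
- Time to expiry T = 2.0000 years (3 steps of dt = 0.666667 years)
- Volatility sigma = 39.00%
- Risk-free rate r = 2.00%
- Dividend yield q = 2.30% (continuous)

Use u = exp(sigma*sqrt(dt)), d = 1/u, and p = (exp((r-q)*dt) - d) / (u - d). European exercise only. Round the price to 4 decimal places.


Answer: Price = V(0,0) = 7.4842

Derivation:
dt = T/N = 0.666667
u = exp(sigma*sqrt(dt)) = 1.374972; d = 1/u = 0.727287
p = (exp((r-q)*dt) - d) / (u - d) = 0.417973
Discount per step: exp(-r*dt) = 0.986755
Stock lattice S(k, i) with i counting down-moves:
  k=0: S(0,0) = 27.8900
  k=1: S(1,0) = 38.3480; S(1,1) = 20.2840
  k=2: S(2,0) = 52.7274; S(2,1) = 27.8900; S(2,2) = 14.7523
  k=3: S(3,0) = 72.4987; S(3,1) = 38.3480; S(3,2) = 20.2840; S(3,3) = 10.7292
Terminal payoffs V(N, i) = max(S_T - K, 0):
  V(3,0) = 48.158741; V(3,1) = 14.007981; V(3,2) = 0.000000; V(3,3) = 0.000000
Backward induction: V(k, i) = exp(-r*dt) * [p * V(k+1, i) + (1-p) * V(k+1, i+1)].
  V(2,0) = exp(-r*dt) * [p*48.158741 + (1-p)*14.007981] = 27.907474
  V(2,1) = exp(-r*dt) * [p*14.007981 + (1-p)*0.000000] = 5.777405
  V(2,2) = exp(-r*dt) * [p*0.000000 + (1-p)*0.000000] = 0.000000
  V(1,0) = exp(-r*dt) * [p*27.907474 + (1-p)*5.777405] = 14.828137
  V(1,1) = exp(-r*dt) * [p*5.777405 + (1-p)*0.000000] = 2.382814
  V(0,0) = exp(-r*dt) * [p*14.828137 + (1-p)*2.382814] = 7.484162


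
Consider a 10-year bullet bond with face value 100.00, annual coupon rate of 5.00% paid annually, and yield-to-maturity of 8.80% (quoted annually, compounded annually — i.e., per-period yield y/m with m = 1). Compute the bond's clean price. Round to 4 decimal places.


Coupon per period c = face * coupon_rate / m = 5.000000
Periods per year m = 1; per-period yield y/m = 0.088000
Number of cashflows N = 10
Cashflows (t years, CF_t, discount factor 1/(1+y/m)^(m*t), PV):
  t = 1.0000: CF_t = 5.000000, DF = 0.919118, PV = 4.595588
  t = 2.0000: CF_t = 5.000000, DF = 0.844777, PV = 4.223886
  t = 3.0000: CF_t = 5.000000, DF = 0.776450, PV = 3.882248
  t = 4.0000: CF_t = 5.000000, DF = 0.713649, PV = 3.568243
  t = 5.0000: CF_t = 5.000000, DF = 0.655927, PV = 3.279635
  t = 6.0000: CF_t = 5.000000, DF = 0.602874, PV = 3.014371
  t = 7.0000: CF_t = 5.000000, DF = 0.554112, PV = 2.770561
  t = 8.0000: CF_t = 5.000000, DF = 0.509294, PV = 2.546472
  t = 9.0000: CF_t = 5.000000, DF = 0.468101, PV = 2.340507
  t = 10.0000: CF_t = 105.000000, DF = 0.430240, PV = 45.175227
Price P = sum_t PV_t = 75.396738

Answer: Price = 75.3967


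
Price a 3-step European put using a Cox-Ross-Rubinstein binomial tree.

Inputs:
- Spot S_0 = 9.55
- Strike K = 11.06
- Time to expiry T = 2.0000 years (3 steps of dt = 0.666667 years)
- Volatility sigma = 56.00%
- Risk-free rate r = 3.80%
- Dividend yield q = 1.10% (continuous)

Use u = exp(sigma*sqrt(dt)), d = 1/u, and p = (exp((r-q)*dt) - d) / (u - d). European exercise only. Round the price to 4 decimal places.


dt = T/N = 0.666667
u = exp(sigma*sqrt(dt)) = 1.579705; d = 1/u = 0.633030
p = (exp((r-q)*dt) - d) / (u - d) = 0.406827
Discount per step: exp(-r*dt) = 0.974985
Stock lattice S(k, i) with i counting down-moves:
  k=0: S(0,0) = 9.5500
  k=1: S(1,0) = 15.0862; S(1,1) = 6.0454
  k=2: S(2,0) = 23.8317; S(2,1) = 9.5500; S(2,2) = 3.8269
  k=3: S(3,0) = 37.6471; S(3,1) = 15.0862; S(3,2) = 6.0454; S(3,3) = 2.4226
Terminal payoffs V(N, i) = max(K - S_T, 0):
  V(3,0) = 0.000000; V(3,1) = 0.000000; V(3,2) = 5.014567; V(3,3) = 8.637435
Backward induction: V(k, i) = exp(-r*dt) * [p * V(k+1, i) + (1-p) * V(k+1, i+1)].
  V(2,0) = exp(-r*dt) * [p*0.000000 + (1-p)*0.000000] = 0.000000
  V(2,1) = exp(-r*dt) * [p*0.000000 + (1-p)*5.014567] = 2.900097
  V(2,2) = exp(-r*dt) * [p*5.014567 + (1-p)*8.637435] = 6.984356
  V(1,0) = exp(-r*dt) * [p*0.000000 + (1-p)*2.900097] = 1.677226
  V(1,1) = exp(-r*dt) * [p*2.900097 + (1-p)*6.984356] = 5.189618
  V(0,0) = exp(-r*dt) * [p*1.677226 + (1-p)*5.189618] = 3.666607

Answer: Price = V(0,0) = 3.6666


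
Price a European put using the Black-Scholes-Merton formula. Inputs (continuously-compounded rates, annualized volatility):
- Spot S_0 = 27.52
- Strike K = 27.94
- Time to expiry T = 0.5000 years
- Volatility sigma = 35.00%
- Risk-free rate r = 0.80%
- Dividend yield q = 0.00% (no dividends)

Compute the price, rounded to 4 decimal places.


Answer: Price = 2.8824

Derivation:
d1 = (ln(S/K) + (r - q + 0.5*sigma^2) * T) / (sigma * sqrt(T)) = 0.07870567
d2 = d1 - sigma * sqrt(T) = -0.16878170
exp(-rT) = 0.99600799; exp(-qT) = 1.00000000
P = K * exp(-rT) * N(-d2) - S_0 * exp(-qT) * N(-d1)
N(-d1) = 0.46863337; N(-d2) = 0.56701583
P = 27.9400 * 0.99600799 * 0.56701583 - 27.5200 * 1.00000000 * 0.46863337 = 2.8824


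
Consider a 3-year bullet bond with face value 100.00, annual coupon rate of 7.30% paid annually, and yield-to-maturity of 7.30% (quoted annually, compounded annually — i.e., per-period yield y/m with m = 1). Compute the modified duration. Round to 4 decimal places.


Answer: Modified duration = 2.6100

Derivation:
Coupon per period c = face * coupon_rate / m = 7.300000
Periods per year m = 1; per-period yield y/m = 0.073000
Number of cashflows N = 3
Cashflows (t years, CF_t, discount factor 1/(1+y/m)^(m*t), PV):
  t = 1.0000: CF_t = 7.300000, DF = 0.931966, PV = 6.803355
  t = 2.0000: CF_t = 7.300000, DF = 0.868561, PV = 6.340499
  t = 3.0000: CF_t = 107.300000, DF = 0.809470, PV = 86.856146
Price P = sum_t PV_t = 100.000000
First compute Macaulay numerator sum_t t * PV_t:
  t * PV_t at t = 1.0000: 6.803355
  t * PV_t at t = 2.0000: 12.680997
  t * PV_t at t = 3.0000: 260.568439
Macaulay duration D = 280.052791 / 100.000000 = 2.800528
Modified duration = D / (1 + y/m) = 2.800528 / (1 + 0.073000) = 2.609998


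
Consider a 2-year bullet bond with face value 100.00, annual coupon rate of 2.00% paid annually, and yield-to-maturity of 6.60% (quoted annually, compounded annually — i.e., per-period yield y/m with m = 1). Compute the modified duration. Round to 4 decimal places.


Coupon per period c = face * coupon_rate / m = 2.000000
Periods per year m = 1; per-period yield y/m = 0.066000
Number of cashflows N = 2
Cashflows (t years, CF_t, discount factor 1/(1+y/m)^(m*t), PV):
  t = 1.0000: CF_t = 2.000000, DF = 0.938086, PV = 1.876173
  t = 2.0000: CF_t = 102.000000, DF = 0.880006, PV = 89.760603
Price P = sum_t PV_t = 91.636776
First compute Macaulay numerator sum_t t * PV_t:
  t * PV_t at t = 1.0000: 1.876173
  t * PV_t at t = 2.0000: 179.521206
Macaulay duration D = 181.397379 / 91.636776 = 1.979526
Modified duration = D / (1 + y/m) = 1.979526 / (1 + 0.066000) = 1.856966

Answer: Modified duration = 1.8570


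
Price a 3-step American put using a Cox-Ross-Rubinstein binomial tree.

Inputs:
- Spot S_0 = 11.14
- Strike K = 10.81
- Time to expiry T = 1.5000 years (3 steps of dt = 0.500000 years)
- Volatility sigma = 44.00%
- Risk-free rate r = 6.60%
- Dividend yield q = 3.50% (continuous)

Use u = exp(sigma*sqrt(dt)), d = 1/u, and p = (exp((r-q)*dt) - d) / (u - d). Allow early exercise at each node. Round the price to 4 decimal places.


Answer: Price = V(0,0) = 2.0356

Derivation:
dt = T/N = 0.500000
u = exp(sigma*sqrt(dt)) = 1.364963; d = 1/u = 0.732621
p = (exp((r-q)*dt) - d) / (u - d) = 0.447543
Discount per step: exp(-r*dt) = 0.967539
Stock lattice S(k, i) with i counting down-moves:
  k=0: S(0,0) = 11.1400
  k=1: S(1,0) = 15.2057; S(1,1) = 8.1614
  k=2: S(2,0) = 20.7552; S(2,1) = 11.1400; S(2,2) = 5.9792
  k=3: S(3,0) = 28.3301; S(3,1) = 15.2057; S(3,2) = 8.1614; S(3,3) = 4.3805
Terminal payoffs V(N, i) = max(K - S_T, 0):
  V(3,0) = 0.000000; V(3,1) = 0.000000; V(3,2) = 2.648604; V(3,3) = 6.429507
Backward induction: V(k, i) = exp(-r*dt) * [p * V(k+1, i) + (1-p) * V(k+1, i+1)]; then take max(V_cont, immediate exercise) for American.
  V(2,0) = exp(-r*dt) * [p*0.000000 + (1-p)*0.000000] = 0.000000; exercise = 0.000000; V(2,0) = max -> 0.000000
  V(2,1) = exp(-r*dt) * [p*0.000000 + (1-p)*2.648604] = 1.415742; exercise = 0.000000; V(2,1) = max -> 1.415742
  V(2,2) = exp(-r*dt) * [p*2.648604 + (1-p)*6.429507] = 4.583609; exercise = 4.830791; V(2,2) = max -> 4.830791
  V(1,0) = exp(-r*dt) * [p*0.000000 + (1-p)*1.415742] = 0.756748; exercise = 0.000000; V(1,0) = max -> 0.756748
  V(1,1) = exp(-r*dt) * [p*1.415742 + (1-p)*4.830791] = 3.195210; exercise = 2.648604; V(1,1) = max -> 3.195210
  V(0,0) = exp(-r*dt) * [p*0.756748 + (1-p)*3.195210] = 2.035598; exercise = 0.000000; V(0,0) = max -> 2.035598


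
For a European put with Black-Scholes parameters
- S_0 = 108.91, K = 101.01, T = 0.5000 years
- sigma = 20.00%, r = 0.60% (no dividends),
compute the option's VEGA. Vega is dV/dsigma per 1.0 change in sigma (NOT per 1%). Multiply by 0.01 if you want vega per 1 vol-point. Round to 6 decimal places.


d1 = 0.6243917722; d2 = 0.4829704160
phi(d1) = 0.3282856794; exp(-qT) = 1.0000000000; exp(-rT) = 0.9970044955
Vega = S * exp(-qT) * phi(d1) * sqrt(T) = 108.9100 * 1.0000000000 * 0.3282856794 * 0.7071067812 = 25.281608

Answer: Vega = 25.281608


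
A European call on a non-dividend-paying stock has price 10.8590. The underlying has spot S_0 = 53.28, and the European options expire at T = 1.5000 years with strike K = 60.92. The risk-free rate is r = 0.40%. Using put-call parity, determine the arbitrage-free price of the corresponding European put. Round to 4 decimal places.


Put-call parity: C - P = S_0 * exp(-qT) - K * exp(-rT).
S_0 * exp(-qT) = 53.2800 * 1.00000000 = 53.28000000
K * exp(-rT) = 60.9200 * 0.99401796 = 60.55557437
P = C - S*exp(-qT) + K*exp(-rT)
P = 10.8590 - 53.28000000 + 60.55557437 = 18.1346

Answer: Put price = 18.1346


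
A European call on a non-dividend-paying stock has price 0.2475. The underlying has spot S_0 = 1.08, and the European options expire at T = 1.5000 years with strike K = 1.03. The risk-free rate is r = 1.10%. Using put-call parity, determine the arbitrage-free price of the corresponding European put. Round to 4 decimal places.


Answer: Put price = 0.1806

Derivation:
Put-call parity: C - P = S_0 * exp(-qT) - K * exp(-rT).
S_0 * exp(-qT) = 1.0800 * 1.00000000 = 1.08000000
K * exp(-rT) = 1.0300 * 0.98363538 = 1.01314444
P = C - S*exp(-qT) + K*exp(-rT)
P = 0.2475 - 1.08000000 + 1.01314444 = 0.1806


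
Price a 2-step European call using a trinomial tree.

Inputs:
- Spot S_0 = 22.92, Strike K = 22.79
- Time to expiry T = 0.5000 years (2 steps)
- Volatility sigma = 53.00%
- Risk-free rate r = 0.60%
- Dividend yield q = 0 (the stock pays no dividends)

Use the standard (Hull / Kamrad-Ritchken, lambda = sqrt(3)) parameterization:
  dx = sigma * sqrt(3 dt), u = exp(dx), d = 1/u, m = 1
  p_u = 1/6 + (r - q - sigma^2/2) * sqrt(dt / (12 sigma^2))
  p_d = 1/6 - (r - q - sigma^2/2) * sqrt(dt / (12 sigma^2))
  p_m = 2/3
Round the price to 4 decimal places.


dt = T/N = 0.250000; dx = sigma*sqrt(3*dt) = 0.458993
u = exp(dx) = 1.582480; d = 1/u = 0.631919
p_u = 0.130051, p_m = 0.666667, p_d = 0.203282
Discount per step: exp(-r*dt) = 0.998501
Stock lattice S(k, j) with j the centered position index:
  k=0: S(0,+0) = 22.9200
  k=1: S(1,-1) = 14.4836; S(1,+0) = 22.9200; S(1,+1) = 36.2704
  k=2: S(2,-2) = 9.1525; S(2,-1) = 14.4836; S(2,+0) = 22.9200; S(2,+1) = 36.2704; S(2,+2) = 57.3973
Terminal payoffs V(N, j) = max(S_T - K, 0):
  V(2,-2) = 0.000000; V(2,-1) = 0.000000; V(2,+0) = 0.130000; V(2,+1) = 13.480450; V(2,+2) = 34.607275
Backward induction: V(k, j) = exp(-r*dt) * [p_u * V(k+1, j+1) + p_m * V(k+1, j) + p_d * V(k+1, j-1)]
  V(1,-1) = exp(-r*dt) * [p_u*0.130000 + p_m*0.000000 + p_d*0.000000] = 0.016881
  V(1,+0) = exp(-r*dt) * [p_u*13.480450 + p_m*0.130000 + p_d*0.000000] = 1.837058
  V(1,+1) = exp(-r*dt) * [p_u*34.607275 + p_m*13.480450 + p_d*0.130000] = 13.493856
  V(0,+0) = exp(-r*dt) * [p_u*13.493856 + p_m*1.837058 + p_d*0.016881] = 2.978558

Answer: Price = V(0,0) = 2.9786


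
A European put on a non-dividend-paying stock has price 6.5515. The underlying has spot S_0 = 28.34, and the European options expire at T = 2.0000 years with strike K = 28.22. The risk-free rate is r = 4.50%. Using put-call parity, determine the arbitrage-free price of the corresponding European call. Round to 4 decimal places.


Put-call parity: C - P = S_0 * exp(-qT) - K * exp(-rT).
S_0 * exp(-qT) = 28.3400 * 1.00000000 = 28.34000000
K * exp(-rT) = 28.2200 * 0.91393119 = 25.79113805
C = P + S*exp(-qT) - K*exp(-rT)
C = 6.5515 + 28.34000000 - 25.79113805 = 9.1004

Answer: Call price = 9.1004


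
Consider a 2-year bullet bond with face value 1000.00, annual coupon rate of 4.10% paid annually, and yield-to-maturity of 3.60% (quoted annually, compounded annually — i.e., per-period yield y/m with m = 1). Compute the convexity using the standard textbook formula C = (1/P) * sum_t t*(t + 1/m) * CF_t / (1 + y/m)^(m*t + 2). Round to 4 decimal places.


Coupon per period c = face * coupon_rate / m = 41.000000
Periods per year m = 1; per-period yield y/m = 0.036000
Number of cashflows N = 2
Cashflows (t years, CF_t, discount factor 1/(1+y/m)^(m*t), PV):
  t = 1.0000: CF_t = 41.000000, DF = 0.965251, PV = 39.575290
  t = 2.0000: CF_t = 1041.000000, DF = 0.931709, PV = 969.909512
Price P = sum_t PV_t = 1009.484802
Convexity numerator sum_t t*(t + 1/m) * CF_t / (1+y/m)^(m*t + 2):
  t = 1.0000: term = 73.745341
  t = 2.0000: term = 5422.043010
Convexity = (1/P) * sum = 5495.788350 / 1009.484802 = 5.444152

Answer: Convexity = 5.4442


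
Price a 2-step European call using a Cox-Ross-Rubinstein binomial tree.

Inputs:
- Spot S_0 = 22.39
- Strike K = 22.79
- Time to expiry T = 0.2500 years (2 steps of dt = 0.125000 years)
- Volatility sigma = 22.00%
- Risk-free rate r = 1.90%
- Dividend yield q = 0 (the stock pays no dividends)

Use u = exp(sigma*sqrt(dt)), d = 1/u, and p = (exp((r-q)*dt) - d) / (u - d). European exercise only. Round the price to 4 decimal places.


Answer: Price = V(0,0) = 0.8243

Derivation:
dt = T/N = 0.125000
u = exp(sigma*sqrt(dt)) = 1.080887; d = 1/u = 0.925166
p = (exp((r-q)*dt) - d) / (u - d) = 0.495834
Discount per step: exp(-r*dt) = 0.997628
Stock lattice S(k, i) with i counting down-moves:
  k=0: S(0,0) = 22.3900
  k=1: S(1,0) = 24.2011; S(1,1) = 20.7145
  k=2: S(2,0) = 26.1586; S(2,1) = 22.3900; S(2,2) = 19.1643
Terminal payoffs V(N, i) = max(S_T - K, 0):
  V(2,0) = 3.368598; V(2,1) = 0.000000; V(2,2) = 0.000000
Backward induction: V(k, i) = exp(-r*dt) * [p * V(k+1, i) + (1-p) * V(k+1, i+1)].
  V(1,0) = exp(-r*dt) * [p*3.368598 + (1-p)*0.000000] = 1.666304
  V(1,1) = exp(-r*dt) * [p*0.000000 + (1-p)*0.000000] = 0.000000
  V(0,0) = exp(-r*dt) * [p*1.666304 + (1-p)*0.000000] = 0.824250


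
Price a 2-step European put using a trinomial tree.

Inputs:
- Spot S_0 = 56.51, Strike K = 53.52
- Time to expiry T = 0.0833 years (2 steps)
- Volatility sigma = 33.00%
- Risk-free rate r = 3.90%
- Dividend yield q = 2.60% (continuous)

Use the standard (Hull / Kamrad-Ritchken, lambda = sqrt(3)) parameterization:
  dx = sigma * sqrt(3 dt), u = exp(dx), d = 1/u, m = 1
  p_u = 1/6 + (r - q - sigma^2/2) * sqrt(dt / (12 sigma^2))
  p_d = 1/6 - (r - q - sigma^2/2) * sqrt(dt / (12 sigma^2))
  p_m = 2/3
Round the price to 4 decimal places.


dt = T/N = 0.041650; dx = sigma*sqrt(3*dt) = 0.116649
u = exp(dx) = 1.123725; d = 1/u = 0.889897
p_u = 0.159267, p_m = 0.666667, p_d = 0.174067
Discount per step: exp(-r*dt) = 0.998377
Stock lattice S(k, j) with j the centered position index:
  k=0: S(0,+0) = 56.5100
  k=1: S(1,-1) = 50.2881; S(1,+0) = 56.5100; S(1,+1) = 63.5017
  k=2: S(2,-2) = 44.7512; S(2,-1) = 50.2881; S(2,+0) = 56.5100; S(2,+1) = 63.5017; S(2,+2) = 71.3585
Terminal payoffs V(N, j) = max(K - S_T, 0):
  V(2,-2) = 8.768765; V(2,-1) = 3.231907; V(2,+0) = 0.000000; V(2,+1) = 0.000000; V(2,+2) = 0.000000
Backward induction: V(k, j) = exp(-r*dt) * [p_u * V(k+1, j+1) + p_m * V(k+1, j) + p_d * V(k+1, j-1)]
  V(1,-1) = exp(-r*dt) * [p_u*0.000000 + p_m*3.231907 + p_d*8.768765] = 3.674979
  V(1,+0) = exp(-r*dt) * [p_u*0.000000 + p_m*0.000000 + p_d*3.231907] = 0.561654
  V(1,+1) = exp(-r*dt) * [p_u*0.000000 + p_m*0.000000 + p_d*0.000000] = 0.000000
  V(0,+0) = exp(-r*dt) * [p_u*0.000000 + p_m*0.561654 + p_d*3.674979] = 1.012481

Answer: Price = V(0,0) = 1.0125


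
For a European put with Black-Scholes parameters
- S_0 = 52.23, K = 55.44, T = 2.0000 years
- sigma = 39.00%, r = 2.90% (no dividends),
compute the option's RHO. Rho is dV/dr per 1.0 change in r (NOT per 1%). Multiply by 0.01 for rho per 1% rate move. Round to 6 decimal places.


d1 = 0.2727903511; d2 = -0.2787529382
phi(d1) = 0.3843714712; exp(-qT) = 1.0000000000; exp(-rT) = 0.9436499474
N(-d2) = 0.6097827834
Rho = -K*T*exp(-rT)*N(-d2) = -55.4400 * 2.0000 * 0.9436499474 * 0.6097827834 = -63.802735

Answer: Rho = -63.802735


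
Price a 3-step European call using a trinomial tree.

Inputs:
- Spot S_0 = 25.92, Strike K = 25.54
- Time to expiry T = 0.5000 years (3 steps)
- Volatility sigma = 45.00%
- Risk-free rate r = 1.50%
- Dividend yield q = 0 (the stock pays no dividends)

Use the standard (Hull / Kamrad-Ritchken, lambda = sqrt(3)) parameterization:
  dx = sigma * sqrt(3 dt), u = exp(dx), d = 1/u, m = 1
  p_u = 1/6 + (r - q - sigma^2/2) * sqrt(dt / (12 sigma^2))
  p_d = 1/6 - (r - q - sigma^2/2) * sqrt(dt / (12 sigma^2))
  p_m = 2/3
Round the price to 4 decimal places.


Answer: Price = V(0,0) = 3.2849

Derivation:
dt = T/N = 0.166667; dx = sigma*sqrt(3*dt) = 0.318198
u = exp(dx) = 1.374648; d = 1/u = 0.727459
p_u = 0.144079, p_m = 0.666667, p_d = 0.189255
Discount per step: exp(-r*dt) = 0.997503
Stock lattice S(k, j) with j the centered position index:
  k=0: S(0,+0) = 25.9200
  k=1: S(1,-1) = 18.8557; S(1,+0) = 25.9200; S(1,+1) = 35.6309
  k=2: S(2,-2) = 13.7168; S(2,-1) = 18.8557; S(2,+0) = 25.9200; S(2,+1) = 35.6309; S(2,+2) = 48.9799
  k=3: S(3,-3) = 9.9784; S(3,-2) = 13.7168; S(3,-1) = 18.8557; S(3,+0) = 25.9200; S(3,+1) = 35.6309; S(3,+2) = 48.9799; S(3,+3) = 67.3302
Terminal payoffs V(N, j) = max(S_T - K, 0):
  V(3,-3) = 0.000000; V(3,-2) = 0.000000; V(3,-1) = 0.000000; V(3,+0) = 0.380000; V(3,+1) = 10.090889; V(3,+2) = 23.439947; V(3,+3) = 41.790210
Backward induction: V(k, j) = exp(-r*dt) * [p_u * V(k+1, j+1) + p_m * V(k+1, j) + p_d * V(k+1, j-1)]
  V(2,-2) = exp(-r*dt) * [p_u*0.000000 + p_m*0.000000 + p_d*0.000000] = 0.000000
  V(2,-1) = exp(-r*dt) * [p_u*0.380000 + p_m*0.000000 + p_d*0.000000] = 0.054613
  V(2,+0) = exp(-r*dt) * [p_u*10.090889 + p_m*0.380000 + p_d*0.000000] = 1.702951
  V(2,+1) = exp(-r*dt) * [p_u*23.439947 + p_m*10.090889 + p_d*0.380000] = 10.150960
  V(2,+2) = exp(-r*dt) * [p_u*41.790210 + p_m*23.439947 + p_d*10.090889] = 23.498633
  V(1,-1) = exp(-r*dt) * [p_u*1.702951 + p_m*0.054613 + p_d*0.000000] = 0.281064
  V(1,+0) = exp(-r*dt) * [p_u*10.150960 + p_m*1.702951 + p_d*0.054613] = 2.601660
  V(1,+1) = exp(-r*dt) * [p_u*23.498633 + p_m*10.150960 + p_d*1.702951] = 10.449092
  V(0,+0) = exp(-r*dt) * [p_u*10.449092 + p_m*2.601660 + p_d*0.281064] = 3.284900


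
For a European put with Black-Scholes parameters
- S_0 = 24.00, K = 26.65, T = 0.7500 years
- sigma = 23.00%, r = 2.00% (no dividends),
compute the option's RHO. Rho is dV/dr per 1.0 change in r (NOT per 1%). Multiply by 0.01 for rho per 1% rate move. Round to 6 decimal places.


Answer: Rho = -13.957711

Derivation:
d1 = -0.3509176117; d2 = -0.5501034546
phi(d1) = 0.3751196946; exp(-qT) = 1.0000000000; exp(-rT) = 0.9851119396
N(-d2) = 0.7088757913
Rho = -K*T*exp(-rT)*N(-d2) = -26.6500 * 0.7500 * 0.9851119396 * 0.7088757913 = -13.957711


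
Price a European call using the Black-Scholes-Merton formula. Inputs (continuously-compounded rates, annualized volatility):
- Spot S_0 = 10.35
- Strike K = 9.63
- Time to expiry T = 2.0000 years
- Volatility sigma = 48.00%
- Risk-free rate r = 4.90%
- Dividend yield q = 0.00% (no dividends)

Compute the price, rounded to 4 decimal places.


d1 = (ln(S/K) + (r - q + 0.5*sigma^2) * T) / (sigma * sqrt(T)) = 0.58999707
d2 = d1 - sigma * sqrt(T) = -0.08882544
exp(-rT) = 0.90664890; exp(-qT) = 1.00000000
C = S_0 * exp(-qT) * N(d1) - K * exp(-rT) * N(d2)
N(d1) = 0.72240369; N(d2) = 0.46461032
C = 10.3500 * 1.00000000 * 0.72240369 - 9.6300 * 0.90664890 * 0.46461032 = 3.4204

Answer: Price = 3.4204


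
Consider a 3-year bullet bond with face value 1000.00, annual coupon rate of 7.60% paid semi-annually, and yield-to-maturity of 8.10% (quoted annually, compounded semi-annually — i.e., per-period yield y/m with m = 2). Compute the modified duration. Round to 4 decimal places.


Coupon per period c = face * coupon_rate / m = 38.000000
Periods per year m = 2; per-period yield y/m = 0.040500
Number of cashflows N = 6
Cashflows (t years, CF_t, discount factor 1/(1+y/m)^(m*t), PV):
  t = 0.5000: CF_t = 38.000000, DF = 0.961076, PV = 36.520903
  t = 1.0000: CF_t = 38.000000, DF = 0.923668, PV = 35.099379
  t = 1.5000: CF_t = 38.000000, DF = 0.887715, PV = 33.733185
  t = 2.0000: CF_t = 38.000000, DF = 0.853162, PV = 32.420168
  t = 2.5000: CF_t = 38.000000, DF = 0.819954, PV = 31.158258
  t = 3.0000: CF_t = 1038.000000, DF = 0.788039, PV = 817.984070
Price P = sum_t PV_t = 986.915963
First compute Macaulay numerator sum_t t * PV_t:
  t * PV_t at t = 0.5000: 18.260452
  t * PV_t at t = 1.0000: 35.099379
  t * PV_t at t = 1.5000: 50.599777
  t * PV_t at t = 2.0000: 64.840336
  t * PV_t at t = 2.5000: 77.895646
  t * PV_t at t = 3.0000: 2453.952211
Macaulay duration D = 2700.647800 / 986.915963 = 2.736452
Modified duration = D / (1 + y/m) = 2.736452 / (1 + 0.040500) = 2.629939

Answer: Modified duration = 2.6299


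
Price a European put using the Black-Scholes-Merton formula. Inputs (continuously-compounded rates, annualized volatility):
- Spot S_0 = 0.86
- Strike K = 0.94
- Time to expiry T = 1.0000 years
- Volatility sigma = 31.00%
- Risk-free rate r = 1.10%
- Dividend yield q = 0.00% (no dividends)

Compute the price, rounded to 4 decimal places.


Answer: Price = 0.1485

Derivation:
d1 = (ln(S/K) + (r - q + 0.5*sigma^2) * T) / (sigma * sqrt(T)) = -0.09644350
d2 = d1 - sigma * sqrt(T) = -0.40644350
exp(-rT) = 0.98906028; exp(-qT) = 1.00000000
P = K * exp(-rT) * N(-d2) - S_0 * exp(-qT) * N(-d1)
N(-d1) = 0.53841583; N(-d2) = 0.65779162
P = 0.9400 * 0.98906028 * 0.65779162 - 0.8600 * 1.00000000 * 0.53841583 = 0.1485


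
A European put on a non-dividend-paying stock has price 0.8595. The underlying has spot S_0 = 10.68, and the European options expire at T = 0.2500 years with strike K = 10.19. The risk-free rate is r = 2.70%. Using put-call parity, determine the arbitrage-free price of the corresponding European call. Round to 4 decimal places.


Put-call parity: C - P = S_0 * exp(-qT) - K * exp(-rT).
S_0 * exp(-qT) = 10.6800 * 1.00000000 = 10.68000000
K * exp(-rT) = 10.1900 * 0.99327273 = 10.12144912
C = P + S*exp(-qT) - K*exp(-rT)
C = 0.8595 + 10.68000000 - 10.12144912 = 1.4181

Answer: Call price = 1.4181


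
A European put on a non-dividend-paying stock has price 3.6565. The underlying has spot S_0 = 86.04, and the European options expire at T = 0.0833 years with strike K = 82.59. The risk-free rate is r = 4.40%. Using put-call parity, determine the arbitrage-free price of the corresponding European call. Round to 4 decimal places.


Put-call parity: C - P = S_0 * exp(-qT) - K * exp(-rT).
S_0 * exp(-qT) = 86.0400 * 1.00000000 = 86.04000000
K * exp(-rT) = 82.5900 * 0.99634151 = 82.28784520
C = P + S*exp(-qT) - K*exp(-rT)
C = 3.6565 + 86.04000000 - 82.28784520 = 7.4087

Answer: Call price = 7.4087


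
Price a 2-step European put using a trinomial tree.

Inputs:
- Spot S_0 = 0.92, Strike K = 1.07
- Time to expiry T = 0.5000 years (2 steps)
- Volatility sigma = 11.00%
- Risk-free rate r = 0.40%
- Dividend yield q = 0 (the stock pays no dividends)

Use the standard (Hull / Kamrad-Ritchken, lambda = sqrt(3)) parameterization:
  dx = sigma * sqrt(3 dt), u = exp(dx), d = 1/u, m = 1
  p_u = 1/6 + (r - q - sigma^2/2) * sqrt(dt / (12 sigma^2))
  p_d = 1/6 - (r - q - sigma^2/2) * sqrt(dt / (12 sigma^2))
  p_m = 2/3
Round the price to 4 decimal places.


Answer: Price = V(0,0) = 0.1490

Derivation:
dt = T/N = 0.250000; dx = sigma*sqrt(3*dt) = 0.095263
u = exp(dx) = 1.099948; d = 1/u = 0.909134
p_u = 0.163977, p_m = 0.666667, p_d = 0.169357
Discount per step: exp(-r*dt) = 0.999000
Stock lattice S(k, j) with j the centered position index:
  k=0: S(0,+0) = 0.9200
  k=1: S(1,-1) = 0.8364; S(1,+0) = 0.9200; S(1,+1) = 1.0120
  k=2: S(2,-2) = 0.7604; S(2,-1) = 0.8364; S(2,+0) = 0.9200; S(2,+1) = 1.0120; S(2,+2) = 1.1131
Terminal payoffs V(N, j) = max(K - S_T, 0):
  V(2,-2) = 0.309597; V(2,-1) = 0.233597; V(2,+0) = 0.150000; V(2,+1) = 0.058048; V(2,+2) = 0.000000
Backward induction: V(k, j) = exp(-r*dt) * [p_u * V(k+1, j+1) + p_m * V(k+1, j) + p_d * V(k+1, j-1)]
  V(1,-1) = exp(-r*dt) * [p_u*0.150000 + p_m*0.233597 + p_d*0.309597] = 0.232527
  V(1,+0) = exp(-r*dt) * [p_u*0.058048 + p_m*0.150000 + p_d*0.233597] = 0.148931
  V(1,+1) = exp(-r*dt) * [p_u*0.000000 + p_m*0.058048 + p_d*0.150000] = 0.064038
  V(0,+0) = exp(-r*dt) * [p_u*0.064038 + p_m*0.148931 + p_d*0.232527] = 0.149019


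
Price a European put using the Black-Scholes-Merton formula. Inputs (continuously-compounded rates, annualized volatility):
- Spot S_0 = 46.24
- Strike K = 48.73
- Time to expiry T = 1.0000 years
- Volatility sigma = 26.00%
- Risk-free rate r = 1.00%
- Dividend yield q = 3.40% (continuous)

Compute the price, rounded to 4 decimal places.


d1 = (ln(S/K) + (r - q + 0.5*sigma^2) * T) / (sigma * sqrt(T)) = -0.16403705
d2 = d1 - sigma * sqrt(T) = -0.42403705
exp(-rT) = 0.99004983; exp(-qT) = 0.96657150
P = K * exp(-rT) * N(-d2) - S_0 * exp(-qT) * N(-d1)
N(-d1) = 0.56514901; N(-d2) = 0.66423060
P = 48.7300 * 0.99004983 * 0.66423060 - 46.2400 * 0.96657150 * 0.56514901 = 6.7870

Answer: Price = 6.7870


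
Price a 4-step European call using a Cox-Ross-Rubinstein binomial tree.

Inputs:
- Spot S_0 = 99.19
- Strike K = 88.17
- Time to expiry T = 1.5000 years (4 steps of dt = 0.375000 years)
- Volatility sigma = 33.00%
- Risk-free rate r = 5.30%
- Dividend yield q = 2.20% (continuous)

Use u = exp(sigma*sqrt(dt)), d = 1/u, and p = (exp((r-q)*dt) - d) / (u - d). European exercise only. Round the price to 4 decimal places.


Answer: Price = V(0,0) = 23.0519

Derivation:
dt = T/N = 0.375000
u = exp(sigma*sqrt(dt)) = 1.223949; d = 1/u = 0.817027
p = (exp((r-q)*dt) - d) / (u - d) = 0.478385
Discount per step: exp(-r*dt) = 0.980321
Stock lattice S(k, i) with i counting down-moves:
  k=0: S(0,0) = 99.1900
  k=1: S(1,0) = 121.4035; S(1,1) = 81.0409
  k=2: S(2,0) = 148.5918; S(2,1) = 99.1900; S(2,2) = 66.2126
  k=3: S(3,0) = 181.8689; S(3,1) = 121.4035; S(3,2) = 81.0409; S(3,3) = 54.0975
  k=4: S(4,0) = 222.5983; S(4,1) = 148.5918; S(4,2) = 99.1900; S(4,3) = 66.2126; S(4,4) = 44.1992
Terminal payoffs V(N, i) = max(S_T - K, 0):
  V(4,0) = 134.428304; V(4,1) = 60.421809; V(4,2) = 11.020000; V(4,3) = 0.000000; V(4,4) = 0.000000
Backward induction: V(k, i) = exp(-r*dt) * [p * V(k+1, i) + (1-p) * V(k+1, i+1)].
  V(3,0) = exp(-r*dt) * [p*134.428304 + (1-p)*60.421809] = 93.939700
  V(3,1) = exp(-r*dt) * [p*60.421809 + (1-p)*11.020000] = 33.971169
  V(3,2) = exp(-r*dt) * [p*11.020000 + (1-p)*0.000000] = 5.168063
  V(3,3) = exp(-r*dt) * [p*0.000000 + (1-p)*0.000000] = 0.000000
  V(2,0) = exp(-r*dt) * [p*93.939700 + (1-p)*33.971169] = 61.426175
  V(2,1) = exp(-r*dt) * [p*33.971169 + (1-p)*5.168063] = 18.574191
  V(2,2) = exp(-r*dt) * [p*5.168063 + (1-p)*0.000000] = 2.423673
  V(1,0) = exp(-r*dt) * [p*61.426175 + (1-p)*18.574191] = 38.305022
  V(1,1) = exp(-r*dt) * [p*18.574191 + (1-p)*2.423673] = 9.950107
  V(0,0) = exp(-r*dt) * [p*38.305022 + (1-p)*9.950107] = 23.051941


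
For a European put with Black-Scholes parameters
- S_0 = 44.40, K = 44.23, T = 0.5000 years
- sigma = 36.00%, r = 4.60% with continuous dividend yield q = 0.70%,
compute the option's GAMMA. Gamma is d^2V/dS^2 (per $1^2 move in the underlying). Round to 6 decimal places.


Answer: Gamma = 0.034341

Derivation:
d1 = 0.2189523839; d2 = -0.0356060573
phi(d1) = 0.3894933035; exp(-qT) = 0.9965061179; exp(-rT) = 0.9772624838
Gamma = exp(-qT) * phi(d1) / (S * sigma * sqrt(T)) = 0.9965061179 * 0.3894933035 / (44.4000 * 0.3600 * 0.7071067812) = 0.034341


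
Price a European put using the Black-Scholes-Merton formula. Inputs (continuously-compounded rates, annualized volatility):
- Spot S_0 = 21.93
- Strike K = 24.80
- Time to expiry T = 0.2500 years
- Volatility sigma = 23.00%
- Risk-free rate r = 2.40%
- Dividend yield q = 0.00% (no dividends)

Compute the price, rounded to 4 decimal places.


d1 = (ln(S/K) + (r - q + 0.5*sigma^2) * T) / (sigma * sqrt(T)) = -0.95978775
d2 = d1 - sigma * sqrt(T) = -1.07478775
exp(-rT) = 0.99401796; exp(-qT) = 1.00000000
P = K * exp(-rT) * N(-d2) - S_0 * exp(-qT) * N(-d1)
N(-d1) = 0.83141897; N(-d2) = 0.85876512
P = 24.8000 * 0.99401796 * 0.85876512 - 21.9300 * 1.00000000 * 0.83141897 = 2.9370

Answer: Price = 2.9370
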